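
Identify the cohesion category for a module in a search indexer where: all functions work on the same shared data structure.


Reasoning: Functions share data
Type: Communicational cohesion

Communicational cohesion


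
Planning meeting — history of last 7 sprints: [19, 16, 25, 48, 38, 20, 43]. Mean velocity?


Formula: Avg velocity = Total points / Number of sprints
Points: [19, 16, 25, 48, 38, 20, 43]
Sum = 19 + 16 + 25 + 48 + 38 + 20 + 43 = 209
Avg velocity = 209 / 7 = 29.86 points/sprint

29.86 points/sprint


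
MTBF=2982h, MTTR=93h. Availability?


Availability = MTBF / (MTBF + MTTR)
Availability = 2982 / (2982 + 93)
Availability = 2982 / 3075
Availability = 96.9756%

96.9756%


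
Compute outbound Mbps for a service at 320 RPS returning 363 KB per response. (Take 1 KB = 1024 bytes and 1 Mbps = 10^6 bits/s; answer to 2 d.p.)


Formula: Mbps = payload_bytes * RPS * 8 / 1e6
Payload per request = 363 KB = 363 * 1024 = 371712 bytes
Total bytes/sec = 371712 * 320 = 118947840
Total bits/sec = 118947840 * 8 = 951582720
Mbps = 951582720 / 1e6 = 951.58

951.58 Mbps


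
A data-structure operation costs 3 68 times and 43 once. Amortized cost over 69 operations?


Formula: Amortized cost = Total cost / Operations
Total cost = (68 * 3) + (1 * 43)
Total cost = 204 + 43 = 247
Amortized = 247 / 69 = 3.5797

3.5797


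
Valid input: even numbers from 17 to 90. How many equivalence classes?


Constraint: even integers in [17, 90]
Class 1: x < 17 — out-of-range invalid
Class 2: x in [17,90] but odd — wrong type invalid
Class 3: x in [17,90] and even — valid
Class 4: x > 90 — out-of-range invalid
Total equivalence classes: 4

4 equivalence classes


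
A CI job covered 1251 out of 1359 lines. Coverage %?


Coverage = covered / total * 100
Coverage = 1251 / 1359 * 100
Coverage = 92.05%

92.05%


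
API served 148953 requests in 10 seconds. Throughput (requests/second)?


Formula: throughput = requests / seconds
throughput = 148953 / 10
throughput = 14895.3 requests/second

14895.3 requests/second


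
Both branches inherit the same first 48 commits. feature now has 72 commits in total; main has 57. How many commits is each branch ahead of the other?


Common ancestor: commit #48
feature commits after divergence: 72 - 48 = 24
main commits after divergence: 57 - 48 = 9
feature is 24 commits ahead of main
main is 9 commits ahead of feature

feature ahead: 24, main ahead: 9


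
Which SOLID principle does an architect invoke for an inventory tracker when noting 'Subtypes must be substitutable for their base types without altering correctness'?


This describes the Liskov Substitution Principle (LSP)

Liskov Substitution Principle (LSP)


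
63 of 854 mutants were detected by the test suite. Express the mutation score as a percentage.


Mutation score = killed / total * 100
Mutation score = 63 / 854 * 100
Mutation score = 7.38%

7.38%


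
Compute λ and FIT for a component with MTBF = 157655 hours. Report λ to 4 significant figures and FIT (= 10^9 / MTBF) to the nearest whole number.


Formula: λ = 1 / MTBF; FIT = λ × 1e9 = 1e9 / MTBF
λ = 1 / 157655 ≈ 6.343e-06 failures/hour
FIT = 1e9 / 157655 ≈ 6343 failures per 1e9 hours (nearest whole number)

λ = 6.343e-06 /h, FIT = 6343


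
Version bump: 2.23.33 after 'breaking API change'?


Current: 2.23.33
Change category: 'breaking API change' → major bump
SemVer rule: major bump → increment MAJOR, reset MINOR and PATCH to 0
New: 3.0.0

3.0.0


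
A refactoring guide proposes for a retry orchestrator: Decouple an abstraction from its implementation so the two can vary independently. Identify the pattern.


This matches the Bridge pattern

Bridge


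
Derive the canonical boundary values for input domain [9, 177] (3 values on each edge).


Range: [9, 177]
Boundaries: just below min, min, min+1, max-1, max, just above max
Values: [8, 9, 10, 176, 177, 178]

[8, 9, 10, 176, 177, 178]


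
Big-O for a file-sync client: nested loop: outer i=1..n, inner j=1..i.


Reasoning: triangle: n(n+1)/2 ~ n^2/2
Complexity: O(n^2)

O(n^2)


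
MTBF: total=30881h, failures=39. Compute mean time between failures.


Formula: MTBF = Total operating time / Number of failures
MTBF = 30881 / 39
MTBF = 791.82 hours

791.82 hours


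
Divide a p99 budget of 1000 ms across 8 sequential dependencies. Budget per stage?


Formula: per_stage = total_budget / stages
per_stage = 1000 / 8
per_stage = 125.0 ms

125.0 ms


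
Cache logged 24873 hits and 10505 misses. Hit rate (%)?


Formula: hit rate = hits / (hits + misses) * 100
hit rate = 24873 / (24873 + 10505) * 100
hit rate = 24873 / 35378 * 100
hit rate = 70.31%

70.31%


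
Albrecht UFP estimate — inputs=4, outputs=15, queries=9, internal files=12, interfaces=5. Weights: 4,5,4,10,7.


UFP = EI*4 + EO*5 + EQ*4 + ILF*10 + EIF*7
UFP = 4*4 + 15*5 + 9*4 + 12*10 + 5*7
UFP = 16 + 75 + 36 + 120 + 35
UFP = 282

282


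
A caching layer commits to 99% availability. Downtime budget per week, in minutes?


Formula: allowed downtime = period * (100 - SLA) / 100
Period (week) = 10080 minutes
Unavailability fraction = (100 - 99.0) / 100
Allowed downtime = 10080 * (100 - 99.0) / 100
Allowed downtime = 100.8 minutes

100.8 minutes


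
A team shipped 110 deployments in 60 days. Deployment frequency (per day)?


Formula: deployments per day = releases / days
= 110 / 60
= 1.833 deploys/day
(equivalently, 12.83 deploys/week)

1.833 deploys/day


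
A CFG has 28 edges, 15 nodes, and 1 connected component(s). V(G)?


Formula: V(G) = E - N + 2P
V(G) = 28 - 15 + 2*1
V(G) = 13 + 2
V(G) = 15

15


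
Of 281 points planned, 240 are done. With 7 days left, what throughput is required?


Formula: Required rate = Remaining points / Days left
Remaining = 281 - 240 = 41 points
Required rate = 41 / 7 = 5.86 points/day

5.86 points/day


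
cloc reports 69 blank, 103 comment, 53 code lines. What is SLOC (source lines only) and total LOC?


Total LOC = blank + comment + code
Total LOC = 69 + 103 + 53 = 225
SLOC (source only) = code = 53

Total LOC: 225, SLOC: 53


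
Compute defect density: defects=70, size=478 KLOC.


Defect density = defects / KLOC
Defect density = 70 / 478
Defect density = 0.146 defects/KLOC

0.146 defects/KLOC


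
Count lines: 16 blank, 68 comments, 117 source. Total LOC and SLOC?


Total LOC = blank + comment + code
Total LOC = 16 + 68 + 117 = 201
SLOC (source only) = code = 117

Total LOC: 201, SLOC: 117


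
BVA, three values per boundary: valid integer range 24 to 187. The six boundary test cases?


Range: [24, 187]
Boundaries: just below min, min, min+1, max-1, max, just above max
Values: [23, 24, 25, 186, 187, 188]

[23, 24, 25, 186, 187, 188]


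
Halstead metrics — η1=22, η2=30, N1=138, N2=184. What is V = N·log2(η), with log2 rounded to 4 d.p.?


Formula: V = N * log2(η), where N = N1 + N2 and η = η1 + η2
η = 22 + 30 = 52
N = 138 + 184 = 322
log2(52) ≈ 5.7004
V = 322 * 5.7004 = 1835.53

1835.53


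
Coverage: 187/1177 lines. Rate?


Coverage = covered / total * 100
Coverage = 187 / 1177 * 100
Coverage = 15.89%

15.89%


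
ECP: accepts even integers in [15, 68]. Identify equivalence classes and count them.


Constraint: even integers in [15, 68]
Class 1: x < 15 — out-of-range invalid
Class 2: x in [15,68] but odd — wrong type invalid
Class 3: x in [15,68] and even — valid
Class 4: x > 68 — out-of-range invalid
Total equivalence classes: 4

4 equivalence classes


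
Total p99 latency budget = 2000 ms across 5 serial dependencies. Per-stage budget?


Formula: per_stage = total_budget / stages
per_stage = 2000 / 5
per_stage = 400.0 ms

400.0 ms


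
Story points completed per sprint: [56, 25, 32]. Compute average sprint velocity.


Formula: Avg velocity = Total points / Number of sprints
Points: [56, 25, 32]
Sum = 56 + 25 + 32 = 113
Avg velocity = 113 / 3 = 37.67 points/sprint

37.67 points/sprint


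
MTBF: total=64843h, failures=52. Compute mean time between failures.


Formula: MTBF = Total operating time / Number of failures
MTBF = 64843 / 52
MTBF = 1246.98 hours

1246.98 hours


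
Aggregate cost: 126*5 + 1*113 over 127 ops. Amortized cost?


Formula: Amortized cost = Total cost / Operations
Total cost = (126 * 5) + (1 * 113)
Total cost = 630 + 113 = 743
Amortized = 743 / 127 = 5.8504

5.8504


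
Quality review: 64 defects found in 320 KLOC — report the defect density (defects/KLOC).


Defect density = defects / KLOC
Defect density = 64 / 320
Defect density = 0.2 defects/KLOC

0.2 defects/KLOC


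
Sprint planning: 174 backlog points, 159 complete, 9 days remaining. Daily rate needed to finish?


Formula: Required rate = Remaining points / Days left
Remaining = 174 - 159 = 15 points
Required rate = 15 / 9 = 1.67 points/day

1.67 points/day


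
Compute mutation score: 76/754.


Mutation score = killed / total * 100
Mutation score = 76 / 754 * 100
Mutation score = 10.08%

10.08%


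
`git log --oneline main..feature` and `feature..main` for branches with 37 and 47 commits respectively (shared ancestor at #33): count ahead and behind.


Common ancestor: commit #33
feature commits after divergence: 37 - 33 = 4
main commits after divergence: 47 - 33 = 14
feature is 4 commits ahead of main
main is 14 commits ahead of feature

feature ahead: 4, main ahead: 14


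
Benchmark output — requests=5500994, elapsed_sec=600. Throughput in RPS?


Formula: throughput = requests / seconds
throughput = 5500994 / 600
throughput = 9168.32 requests/second

9168.32 requests/second


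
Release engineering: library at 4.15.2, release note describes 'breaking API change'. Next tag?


Current: 4.15.2
Change category: 'breaking API change' → major bump
SemVer rule: major bump → increment MAJOR, reset MINOR and PATCH to 0
New: 5.0.0

5.0.0


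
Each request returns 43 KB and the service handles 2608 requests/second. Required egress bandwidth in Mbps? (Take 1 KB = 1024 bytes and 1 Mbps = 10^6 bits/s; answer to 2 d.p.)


Formula: Mbps = payload_bytes * RPS * 8 / 1e6
Payload per request = 43 KB = 43 * 1024 = 44032 bytes
Total bytes/sec = 44032 * 2608 = 114835456
Total bits/sec = 114835456 * 8 = 918683648
Mbps = 918683648 / 1e6 = 918.68

918.68 Mbps


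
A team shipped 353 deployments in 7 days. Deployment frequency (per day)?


Formula: deployments per day = releases / days
= 353 / 7
= 50.429 deploys/day
(equivalently, 353.0 deploys/week)

50.429 deploys/day


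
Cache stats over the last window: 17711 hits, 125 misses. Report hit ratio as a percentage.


Formula: hit rate = hits / (hits + misses) * 100
hit rate = 17711 / (17711 + 125) * 100
hit rate = 17711 / 17836 * 100
hit rate = 99.3%

99.3%


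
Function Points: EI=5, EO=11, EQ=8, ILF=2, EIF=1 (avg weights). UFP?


UFP = EI*4 + EO*5 + EQ*4 + ILF*10 + EIF*7
UFP = 5*4 + 11*5 + 8*4 + 2*10 + 1*7
UFP = 20 + 55 + 32 + 20 + 7
UFP = 134

134


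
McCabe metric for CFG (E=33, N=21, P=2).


Formula: V(G) = E - N + 2P
V(G) = 33 - 21 + 2*2
V(G) = 12 + 4
V(G) = 16

16


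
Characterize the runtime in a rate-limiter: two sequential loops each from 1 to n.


Reasoning: sequential dominates: O(n) + O(n) = O(n)
Complexity: O(n)

O(n)


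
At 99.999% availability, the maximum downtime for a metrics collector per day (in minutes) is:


Formula: allowed downtime = period * (100 - SLA) / 100
Period (day) = 1440 minutes
Unavailability fraction = (100 - 99.999) / 100
Allowed downtime = 1440 * (100 - 99.999) / 100
Allowed downtime = 0.0144 minutes

0.0144 minutes


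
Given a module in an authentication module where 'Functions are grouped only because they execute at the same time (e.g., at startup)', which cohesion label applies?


Reasoning: Related by timing only
Type: Temporal cohesion

Temporal cohesion


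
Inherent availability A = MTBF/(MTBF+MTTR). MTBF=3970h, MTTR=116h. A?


Availability = MTBF / (MTBF + MTTR)
Availability = 3970 / (3970 + 116)
Availability = 3970 / 4086
Availability = 97.161%

97.161%


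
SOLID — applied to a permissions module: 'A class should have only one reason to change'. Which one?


This describes the Single Responsibility Principle (SRP)

Single Responsibility Principle (SRP)


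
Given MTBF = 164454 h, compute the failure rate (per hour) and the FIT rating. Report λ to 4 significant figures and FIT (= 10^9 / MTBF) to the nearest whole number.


Formula: λ = 1 / MTBF; FIT = λ × 1e9 = 1e9 / MTBF
λ = 1 / 164454 ≈ 6.081e-06 failures/hour
FIT = 1e9 / 164454 ≈ 6081 failures per 1e9 hours (nearest whole number)

λ = 6.081e-06 /h, FIT = 6081


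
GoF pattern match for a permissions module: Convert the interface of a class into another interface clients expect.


This matches the Adapter pattern

Adapter


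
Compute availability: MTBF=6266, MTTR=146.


Availability = MTBF / (MTBF + MTTR)
Availability = 6266 / (6266 + 146)
Availability = 6266 / 6412
Availability = 97.723%

97.723%


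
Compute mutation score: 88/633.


Mutation score = killed / total * 100
Mutation score = 88 / 633 * 100
Mutation score = 13.9%

13.9%


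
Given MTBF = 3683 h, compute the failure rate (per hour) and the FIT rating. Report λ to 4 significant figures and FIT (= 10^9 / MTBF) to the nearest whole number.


Formula: λ = 1 / MTBF; FIT = λ × 1e9 = 1e9 / MTBF
λ = 1 / 3683 ≈ 2.715e-04 failures/hour
FIT = 1e9 / 3683 ≈ 271518 failures per 1e9 hours (nearest whole number)

λ = 2.715e-04 /h, FIT = 271518


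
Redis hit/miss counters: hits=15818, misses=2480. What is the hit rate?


Formula: hit rate = hits / (hits + misses) * 100
hit rate = 15818 / (15818 + 2480) * 100
hit rate = 15818 / 18298 * 100
hit rate = 86.45%

86.45%


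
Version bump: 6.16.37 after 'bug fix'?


Current: 6.16.37
Change category: 'bug fix' → patch bump
SemVer rule: patch bump → increment PATCH (MAJOR and MINOR unchanged)
New: 6.16.38

6.16.38


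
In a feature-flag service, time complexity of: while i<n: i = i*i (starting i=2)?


Reasoning: squaring drives double-exponential growth; iterations ~ log log n
Complexity: O(log log n)

O(log log n)


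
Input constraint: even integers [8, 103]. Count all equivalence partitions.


Constraint: even integers in [8, 103]
Class 1: x < 8 — out-of-range invalid
Class 2: x in [8,103] but odd — wrong type invalid
Class 3: x in [8,103] and even — valid
Class 4: x > 103 — out-of-range invalid
Total equivalence classes: 4

4 equivalence classes


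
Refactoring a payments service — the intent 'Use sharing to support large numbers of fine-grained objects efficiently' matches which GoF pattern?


This matches the Flyweight pattern

Flyweight


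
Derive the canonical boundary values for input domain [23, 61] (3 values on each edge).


Range: [23, 61]
Boundaries: just below min, min, min+1, max-1, max, just above max
Values: [22, 23, 24, 60, 61, 62]

[22, 23, 24, 60, 61, 62]


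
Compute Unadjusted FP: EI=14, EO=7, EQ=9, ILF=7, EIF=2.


UFP = EI*4 + EO*5 + EQ*4 + ILF*10 + EIF*7
UFP = 14*4 + 7*5 + 9*4 + 7*10 + 2*7
UFP = 56 + 35 + 36 + 70 + 14
UFP = 211

211


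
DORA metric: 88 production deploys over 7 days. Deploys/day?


Formula: deployments per day = releases / days
= 88 / 7
= 12.571 deploys/day
(equivalently, 88.0 deploys/week)

12.571 deploys/day


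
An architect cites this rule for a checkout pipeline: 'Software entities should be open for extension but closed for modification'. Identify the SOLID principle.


This describes the Open/Closed Principle (OCP)

Open/Closed Principle (OCP)


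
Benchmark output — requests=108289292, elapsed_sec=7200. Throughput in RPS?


Formula: throughput = requests / seconds
throughput = 108289292 / 7200
throughput = 15040.18 requests/second

15040.18 requests/second


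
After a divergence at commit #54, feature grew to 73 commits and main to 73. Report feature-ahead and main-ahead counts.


Common ancestor: commit #54
feature commits after divergence: 73 - 54 = 19
main commits after divergence: 73 - 54 = 19
feature is 19 commits ahead of main
main is 19 commits ahead of feature

feature ahead: 19, main ahead: 19


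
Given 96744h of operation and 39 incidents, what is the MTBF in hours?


Formula: MTBF = Total operating time / Number of failures
MTBF = 96744 / 39
MTBF = 2480.62 hours

2480.62 hours


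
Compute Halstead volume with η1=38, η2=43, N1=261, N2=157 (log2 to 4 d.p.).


Formula: V = N * log2(η), where N = N1 + N2 and η = η1 + η2
η = 38 + 43 = 81
N = 261 + 157 = 418
log2(81) ≈ 6.3399
V = 418 * 6.3399 = 2650.08

2650.08


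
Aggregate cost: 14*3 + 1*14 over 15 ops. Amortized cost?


Formula: Amortized cost = Total cost / Operations
Total cost = (14 * 3) + (1 * 14)
Total cost = 42 + 14 = 56
Amortized = 56 / 15 = 3.7333

3.7333


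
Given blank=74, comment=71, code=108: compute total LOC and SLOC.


Total LOC = blank + comment + code
Total LOC = 74 + 71 + 108 = 253
SLOC (source only) = code = 108

Total LOC: 253, SLOC: 108


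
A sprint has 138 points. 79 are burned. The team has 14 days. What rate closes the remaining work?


Formula: Required rate = Remaining points / Days left
Remaining = 138 - 79 = 59 points
Required rate = 59 / 14 = 4.21 points/day

4.21 points/day


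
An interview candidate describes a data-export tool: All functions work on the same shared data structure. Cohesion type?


Reasoning: Functions share data
Type: Communicational cohesion

Communicational cohesion


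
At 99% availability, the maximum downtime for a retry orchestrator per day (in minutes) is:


Formula: allowed downtime = period * (100 - SLA) / 100
Period (day) = 1440 minutes
Unavailability fraction = (100 - 99.0) / 100
Allowed downtime = 1440 * (100 - 99.0) / 100
Allowed downtime = 14.4 minutes

14.4 minutes


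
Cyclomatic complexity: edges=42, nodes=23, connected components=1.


Formula: V(G) = E - N + 2P
V(G) = 42 - 23 + 2*1
V(G) = 19 + 2
V(G) = 21

21


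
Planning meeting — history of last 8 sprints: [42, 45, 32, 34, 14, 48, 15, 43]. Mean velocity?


Formula: Avg velocity = Total points / Number of sprints
Points: [42, 45, 32, 34, 14, 48, 15, 43]
Sum = 42 + 45 + 32 + 34 + 14 + 48 + 15 + 43 = 273
Avg velocity = 273 / 8 = 34.13 points/sprint

34.13 points/sprint


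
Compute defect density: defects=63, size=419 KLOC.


Defect density = defects / KLOC
Defect density = 63 / 419
Defect density = 0.15 defects/KLOC

0.15 defects/KLOC


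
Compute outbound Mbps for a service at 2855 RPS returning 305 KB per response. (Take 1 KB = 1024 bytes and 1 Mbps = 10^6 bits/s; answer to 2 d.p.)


Formula: Mbps = payload_bytes * RPS * 8 / 1e6
Payload per request = 305 KB = 305 * 1024 = 312320 bytes
Total bytes/sec = 312320 * 2855 = 891673600
Total bits/sec = 891673600 * 8 = 7133388800
Mbps = 7133388800 / 1e6 = 7133.39

7133.39 Mbps


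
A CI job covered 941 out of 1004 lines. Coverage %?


Coverage = covered / total * 100
Coverage = 941 / 1004 * 100
Coverage = 93.73%

93.73%


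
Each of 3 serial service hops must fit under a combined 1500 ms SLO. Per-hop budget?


Formula: per_stage = total_budget / stages
per_stage = 1500 / 3
per_stage = 500.0 ms

500.0 ms


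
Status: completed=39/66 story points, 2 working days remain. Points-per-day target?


Formula: Required rate = Remaining points / Days left
Remaining = 66 - 39 = 27 points
Required rate = 27 / 2 = 13.5 points/day

13.5 points/day


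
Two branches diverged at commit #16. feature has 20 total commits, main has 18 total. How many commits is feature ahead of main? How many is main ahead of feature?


Common ancestor: commit #16
feature commits after divergence: 20 - 16 = 4
main commits after divergence: 18 - 16 = 2
feature is 4 commits ahead of main
main is 2 commits ahead of feature

feature ahead: 4, main ahead: 2


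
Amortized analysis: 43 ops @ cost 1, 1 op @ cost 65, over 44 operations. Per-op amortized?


Formula: Amortized cost = Total cost / Operations
Total cost = (43 * 1) + (1 * 65)
Total cost = 43 + 65 = 108
Amortized = 108 / 44 = 2.4545

2.4545


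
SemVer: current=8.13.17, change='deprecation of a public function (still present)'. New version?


Current: 8.13.17
Change category: 'deprecation of a public function (still present)' → minor bump
SemVer rule: minor bump → increment MINOR, reset PATCH to 0 (MAJOR unchanged)
New: 8.14.0

8.14.0


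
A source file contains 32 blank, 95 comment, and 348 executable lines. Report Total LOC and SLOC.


Total LOC = blank + comment + code
Total LOC = 32 + 95 + 348 = 475
SLOC (source only) = code = 348

Total LOC: 475, SLOC: 348


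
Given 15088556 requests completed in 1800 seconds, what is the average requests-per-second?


Formula: throughput = requests / seconds
throughput = 15088556 / 1800
throughput = 8382.53 requests/second

8382.53 requests/second


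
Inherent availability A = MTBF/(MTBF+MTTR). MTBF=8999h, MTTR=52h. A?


Availability = MTBF / (MTBF + MTTR)
Availability = 8999 / (8999 + 52)
Availability = 8999 / 9051
Availability = 99.4255%

99.4255%


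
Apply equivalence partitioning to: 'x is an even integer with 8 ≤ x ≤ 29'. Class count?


Constraint: even integers in [8, 29]
Class 1: x < 8 — out-of-range invalid
Class 2: x in [8,29] but odd — wrong type invalid
Class 3: x in [8,29] and even — valid
Class 4: x > 29 — out-of-range invalid
Total equivalence classes: 4

4 equivalence classes


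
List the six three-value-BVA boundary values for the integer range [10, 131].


Range: [10, 131]
Boundaries: just below min, min, min+1, max-1, max, just above max
Values: [9, 10, 11, 130, 131, 132]

[9, 10, 11, 130, 131, 132]


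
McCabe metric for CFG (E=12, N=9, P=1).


Formula: V(G) = E - N + 2P
V(G) = 12 - 9 + 2*1
V(G) = 3 + 2
V(G) = 5

5


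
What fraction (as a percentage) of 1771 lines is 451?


Coverage = covered / total * 100
Coverage = 451 / 1771 * 100
Coverage = 25.47%

25.47%


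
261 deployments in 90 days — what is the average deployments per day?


Formula: deployments per day = releases / days
= 261 / 90
= 2.9 deploys/day
(equivalently, 20.3 deploys/week)

2.9 deploys/day


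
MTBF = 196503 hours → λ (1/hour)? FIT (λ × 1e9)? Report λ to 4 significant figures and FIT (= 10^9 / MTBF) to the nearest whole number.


Formula: λ = 1 / MTBF; FIT = λ × 1e9 = 1e9 / MTBF
λ = 1 / 196503 ≈ 5.089e-06 failures/hour
FIT = 1e9 / 196503 ≈ 5089 failures per 1e9 hours (nearest whole number)

λ = 5.089e-06 /h, FIT = 5089


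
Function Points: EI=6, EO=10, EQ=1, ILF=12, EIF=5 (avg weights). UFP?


UFP = EI*4 + EO*5 + EQ*4 + ILF*10 + EIF*7
UFP = 6*4 + 10*5 + 1*4 + 12*10 + 5*7
UFP = 24 + 50 + 4 + 120 + 35
UFP = 233

233


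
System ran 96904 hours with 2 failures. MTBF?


Formula: MTBF = Total operating time / Number of failures
MTBF = 96904 / 2
MTBF = 48452.0 hours

48452.0 hours


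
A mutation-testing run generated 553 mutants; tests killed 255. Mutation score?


Mutation score = killed / total * 100
Mutation score = 255 / 553 * 100
Mutation score = 46.11%

46.11%


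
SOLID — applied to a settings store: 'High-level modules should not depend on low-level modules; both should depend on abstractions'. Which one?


This describes the Dependency Inversion Principle (DIP)

Dependency Inversion Principle (DIP)


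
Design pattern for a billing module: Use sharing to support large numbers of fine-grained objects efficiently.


This matches the Flyweight pattern

Flyweight


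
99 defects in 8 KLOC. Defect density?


Defect density = defects / KLOC
Defect density = 99 / 8
Defect density = 12.375 defects/KLOC

12.375 defects/KLOC


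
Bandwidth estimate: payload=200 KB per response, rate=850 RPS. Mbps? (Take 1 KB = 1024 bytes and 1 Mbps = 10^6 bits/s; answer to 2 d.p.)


Formula: Mbps = payload_bytes * RPS * 8 / 1e6
Payload per request = 200 KB = 200 * 1024 = 204800 bytes
Total bytes/sec = 204800 * 850 = 174080000
Total bits/sec = 174080000 * 8 = 1392640000
Mbps = 1392640000 / 1e6 = 1392.64

1392.64 Mbps


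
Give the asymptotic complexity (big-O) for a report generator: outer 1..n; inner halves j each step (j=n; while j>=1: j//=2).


Reasoning: n times log n
Complexity: O(n log n)

O(n log n)


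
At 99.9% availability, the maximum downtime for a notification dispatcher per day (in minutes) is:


Formula: allowed downtime = period * (100 - SLA) / 100
Period (day) = 1440 minutes
Unavailability fraction = (100 - 99.9) / 100
Allowed downtime = 1440 * (100 - 99.9) / 100
Allowed downtime = 1.44 minutes

1.44 minutes


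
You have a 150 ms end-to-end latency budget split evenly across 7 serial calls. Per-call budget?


Formula: per_stage = total_budget / stages
per_stage = 150 / 7
per_stage = 21.43 ms

21.43 ms


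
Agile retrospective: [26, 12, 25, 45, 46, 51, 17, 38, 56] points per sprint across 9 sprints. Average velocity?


Formula: Avg velocity = Total points / Number of sprints
Points: [26, 12, 25, 45, 46, 51, 17, 38, 56]
Sum = 26 + 12 + 25 + 45 + 46 + 51 + 17 + 38 + 56 = 316
Avg velocity = 316 / 9 = 35.11 points/sprint

35.11 points/sprint


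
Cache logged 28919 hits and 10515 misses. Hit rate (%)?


Formula: hit rate = hits / (hits + misses) * 100
hit rate = 28919 / (28919 + 10515) * 100
hit rate = 28919 / 39434 * 100
hit rate = 73.34%

73.34%


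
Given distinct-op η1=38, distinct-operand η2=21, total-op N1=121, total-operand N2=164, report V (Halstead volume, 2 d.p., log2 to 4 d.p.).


Formula: V = N * log2(η), where N = N1 + N2 and η = η1 + η2
η = 38 + 21 = 59
N = 121 + 164 = 285
log2(59) ≈ 5.8826
V = 285 * 5.8826 = 1676.54

1676.54


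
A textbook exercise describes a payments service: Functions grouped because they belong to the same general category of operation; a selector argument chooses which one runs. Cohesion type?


Reasoning: Grouped by category of activity, not by data or sequence
Type: Logical cohesion

Logical cohesion


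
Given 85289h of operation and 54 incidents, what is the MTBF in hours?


Formula: MTBF = Total operating time / Number of failures
MTBF = 85289 / 54
MTBF = 1579.43 hours

1579.43 hours


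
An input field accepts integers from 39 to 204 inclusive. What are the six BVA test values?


Range: [39, 204]
Boundaries: just below min, min, min+1, max-1, max, just above max
Values: [38, 39, 40, 203, 204, 205]

[38, 39, 40, 203, 204, 205]


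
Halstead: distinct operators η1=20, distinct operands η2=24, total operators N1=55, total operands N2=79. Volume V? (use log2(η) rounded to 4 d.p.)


Formula: V = N * log2(η), where N = N1 + N2 and η = η1 + η2
η = 20 + 24 = 44
N = 55 + 79 = 134
log2(44) ≈ 5.4594
V = 134 * 5.4594 = 731.56

731.56


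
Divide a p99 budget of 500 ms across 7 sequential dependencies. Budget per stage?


Formula: per_stage = total_budget / stages
per_stage = 500 / 7
per_stage = 71.43 ms

71.43 ms


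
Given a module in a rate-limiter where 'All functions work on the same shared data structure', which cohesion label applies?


Reasoning: Functions share data
Type: Communicational cohesion

Communicational cohesion


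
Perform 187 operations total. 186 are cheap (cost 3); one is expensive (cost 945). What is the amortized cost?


Formula: Amortized cost = Total cost / Operations
Total cost = (186 * 3) + (1 * 945)
Total cost = 558 + 945 = 1503
Amortized = 1503 / 187 = 8.0374

8.0374


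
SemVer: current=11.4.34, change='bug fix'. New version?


Current: 11.4.34
Change category: 'bug fix' → patch bump
SemVer rule: patch bump → increment PATCH (MAJOR and MINOR unchanged)
New: 11.4.35

11.4.35


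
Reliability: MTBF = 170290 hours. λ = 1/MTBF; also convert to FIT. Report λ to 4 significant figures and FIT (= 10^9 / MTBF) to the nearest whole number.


Formula: λ = 1 / MTBF; FIT = λ × 1e9 = 1e9 / MTBF
λ = 1 / 170290 ≈ 5.872e-06 failures/hour
FIT = 1e9 / 170290 ≈ 5872 failures per 1e9 hours (nearest whole number)

λ = 5.872e-06 /h, FIT = 5872


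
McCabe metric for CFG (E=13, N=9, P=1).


Formula: V(G) = E - N + 2P
V(G) = 13 - 9 + 2*1
V(G) = 4 + 2
V(G) = 6

6


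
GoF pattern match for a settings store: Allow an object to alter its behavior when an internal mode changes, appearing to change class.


This matches the State pattern

State


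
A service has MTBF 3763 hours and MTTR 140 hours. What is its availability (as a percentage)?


Availability = MTBF / (MTBF + MTTR)
Availability = 3763 / (3763 + 140)
Availability = 3763 / 3903
Availability = 96.413%

96.413%


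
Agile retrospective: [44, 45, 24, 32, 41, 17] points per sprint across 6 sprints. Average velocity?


Formula: Avg velocity = Total points / Number of sprints
Points: [44, 45, 24, 32, 41, 17]
Sum = 44 + 45 + 24 + 32 + 41 + 17 = 203
Avg velocity = 203 / 6 = 33.83 points/sprint

33.83 points/sprint


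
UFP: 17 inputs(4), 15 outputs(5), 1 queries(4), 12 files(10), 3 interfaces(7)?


UFP = EI*4 + EO*5 + EQ*4 + ILF*10 + EIF*7
UFP = 17*4 + 15*5 + 1*4 + 12*10 + 3*7
UFP = 68 + 75 + 4 + 120 + 21
UFP = 288

288


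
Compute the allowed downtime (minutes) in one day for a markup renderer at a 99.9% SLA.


Formula: allowed downtime = period * (100 - SLA) / 100
Period (day) = 1440 minutes
Unavailability fraction = (100 - 99.9) / 100
Allowed downtime = 1440 * (100 - 99.9) / 100
Allowed downtime = 1.44 minutes

1.44 minutes


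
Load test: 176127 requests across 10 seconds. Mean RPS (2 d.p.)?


Formula: throughput = requests / seconds
throughput = 176127 / 10
throughput = 17612.7 requests/second

17612.7 requests/second


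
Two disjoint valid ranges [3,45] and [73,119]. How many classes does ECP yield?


Valid ranges: [3,45] and [73,119]
Class 1: x < 3 — invalid
Class 2: 3 ≤ x ≤ 45 — valid
Class 3: 45 < x < 73 — invalid (gap between ranges)
Class 4: 73 ≤ x ≤ 119 — valid
Class 5: x > 119 — invalid
Total equivalence classes: 5

5 equivalence classes


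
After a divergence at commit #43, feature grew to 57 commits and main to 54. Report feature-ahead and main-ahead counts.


Common ancestor: commit #43
feature commits after divergence: 57 - 43 = 14
main commits after divergence: 54 - 43 = 11
feature is 14 commits ahead of main
main is 11 commits ahead of feature

feature ahead: 14, main ahead: 11


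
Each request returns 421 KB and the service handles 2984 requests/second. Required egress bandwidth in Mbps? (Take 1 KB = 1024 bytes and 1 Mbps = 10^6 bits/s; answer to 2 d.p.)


Formula: Mbps = payload_bytes * RPS * 8 / 1e6
Payload per request = 421 KB = 421 * 1024 = 431104 bytes
Total bytes/sec = 431104 * 2984 = 1286414336
Total bits/sec = 1286414336 * 8 = 10291314688
Mbps = 10291314688 / 1e6 = 10291.31

10291.31 Mbps


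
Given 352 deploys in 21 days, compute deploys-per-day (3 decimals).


Formula: deployments per day = releases / days
= 352 / 21
= 16.762 deploys/day
(equivalently, 117.33 deploys/week)

16.762 deploys/day


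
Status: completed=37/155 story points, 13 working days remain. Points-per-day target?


Formula: Required rate = Remaining points / Days left
Remaining = 155 - 37 = 118 points
Required rate = 118 / 13 = 9.08 points/day

9.08 points/day


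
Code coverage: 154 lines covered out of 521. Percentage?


Coverage = covered / total * 100
Coverage = 154 / 521 * 100
Coverage = 29.56%

29.56%


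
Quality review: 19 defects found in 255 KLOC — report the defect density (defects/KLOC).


Defect density = defects / KLOC
Defect density = 19 / 255
Defect density = 0.075 defects/KLOC

0.075 defects/KLOC


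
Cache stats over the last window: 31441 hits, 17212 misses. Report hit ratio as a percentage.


Formula: hit rate = hits / (hits + misses) * 100
hit rate = 31441 / (31441 + 17212) * 100
hit rate = 31441 / 48653 * 100
hit rate = 64.62%

64.62%


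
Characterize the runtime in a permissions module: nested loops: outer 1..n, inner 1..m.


Reasoning: product of independent bounds
Complexity: O(n*m)

O(n*m)


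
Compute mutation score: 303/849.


Mutation score = killed / total * 100
Mutation score = 303 / 849 * 100
Mutation score = 35.69%

35.69%


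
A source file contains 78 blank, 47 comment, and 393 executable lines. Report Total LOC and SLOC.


Total LOC = blank + comment + code
Total LOC = 78 + 47 + 393 = 518
SLOC (source only) = code = 393

Total LOC: 518, SLOC: 393


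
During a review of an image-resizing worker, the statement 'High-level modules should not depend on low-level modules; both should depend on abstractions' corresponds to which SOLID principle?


This describes the Dependency Inversion Principle (DIP)

Dependency Inversion Principle (DIP)


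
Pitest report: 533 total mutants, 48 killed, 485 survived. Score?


Mutation score = killed / total * 100
Mutation score = 48 / 533 * 100
Mutation score = 9.01%

9.01%


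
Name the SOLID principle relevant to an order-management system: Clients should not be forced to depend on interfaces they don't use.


This describes the Interface Segregation Principle (ISP)

Interface Segregation Principle (ISP)


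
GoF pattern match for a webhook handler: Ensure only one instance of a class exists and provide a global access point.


This matches the Singleton pattern

Singleton


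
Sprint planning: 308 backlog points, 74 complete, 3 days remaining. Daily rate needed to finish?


Formula: Required rate = Remaining points / Days left
Remaining = 308 - 74 = 234 points
Required rate = 234 / 3 = 78.0 points/day

78.0 points/day


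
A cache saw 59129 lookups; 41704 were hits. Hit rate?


Formula: hit rate = hits / (hits + misses) * 100
hit rate = 41704 / (41704 + 17425) * 100
hit rate = 41704 / 59129 * 100
hit rate = 70.53%

70.53%


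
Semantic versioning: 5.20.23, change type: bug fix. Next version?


Current: 5.20.23
Change category: 'bug fix' → patch bump
SemVer rule: patch bump → increment PATCH (MAJOR and MINOR unchanged)
New: 5.20.24

5.20.24


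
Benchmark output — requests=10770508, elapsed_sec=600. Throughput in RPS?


Formula: throughput = requests / seconds
throughput = 10770508 / 600
throughput = 17950.85 requests/second

17950.85 requests/second


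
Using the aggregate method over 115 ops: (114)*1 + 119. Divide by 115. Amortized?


Formula: Amortized cost = Total cost / Operations
Total cost = (114 * 1) + (1 * 119)
Total cost = 114 + 119 = 233
Amortized = 233 / 115 = 2.0261

2.0261


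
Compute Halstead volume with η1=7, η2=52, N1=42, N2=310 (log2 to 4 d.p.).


Formula: V = N * log2(η), where N = N1 + N2 and η = η1 + η2
η = 7 + 52 = 59
N = 42 + 310 = 352
log2(59) ≈ 5.8826
V = 352 * 5.8826 = 2070.68

2070.68


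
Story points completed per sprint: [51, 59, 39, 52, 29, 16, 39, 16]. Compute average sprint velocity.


Formula: Avg velocity = Total points / Number of sprints
Points: [51, 59, 39, 52, 29, 16, 39, 16]
Sum = 51 + 59 + 39 + 52 + 29 + 16 + 39 + 16 = 301
Avg velocity = 301 / 8 = 37.63 points/sprint

37.63 points/sprint


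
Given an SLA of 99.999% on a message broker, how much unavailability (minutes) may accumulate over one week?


Formula: allowed downtime = period * (100 - SLA) / 100
Period (week) = 10080 minutes
Unavailability fraction = (100 - 99.999) / 100
Allowed downtime = 10080 * (100 - 99.999) / 100
Allowed downtime = 0.1008 minutes

0.1008 minutes


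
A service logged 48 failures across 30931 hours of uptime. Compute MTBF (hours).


Formula: MTBF = Total operating time / Number of failures
MTBF = 30931 / 48
MTBF = 644.4 hours

644.4 hours


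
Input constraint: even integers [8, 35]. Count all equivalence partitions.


Constraint: even integers in [8, 35]
Class 1: x < 8 — out-of-range invalid
Class 2: x in [8,35] but odd — wrong type invalid
Class 3: x in [8,35] and even — valid
Class 4: x > 35 — out-of-range invalid
Total equivalence classes: 4

4 equivalence classes


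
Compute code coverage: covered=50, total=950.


Coverage = covered / total * 100
Coverage = 50 / 950 * 100
Coverage = 5.26%

5.26%


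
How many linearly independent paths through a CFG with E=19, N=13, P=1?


Formula: V(G) = E - N + 2P
V(G) = 19 - 13 + 2*1
V(G) = 6 + 2
V(G) = 8

8


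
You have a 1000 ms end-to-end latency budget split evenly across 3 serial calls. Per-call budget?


Formula: per_stage = total_budget / stages
per_stage = 1000 / 3
per_stage = 333.33 ms

333.33 ms


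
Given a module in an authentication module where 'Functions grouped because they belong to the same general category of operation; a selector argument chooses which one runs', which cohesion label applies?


Reasoning: Grouped by category of activity, not by data or sequence
Type: Logical cohesion

Logical cohesion


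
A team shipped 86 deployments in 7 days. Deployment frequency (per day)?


Formula: deployments per day = releases / days
= 86 / 7
= 12.286 deploys/day
(equivalently, 86.0 deploys/week)

12.286 deploys/day


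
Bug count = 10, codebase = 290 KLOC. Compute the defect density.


Defect density = defects / KLOC
Defect density = 10 / 290
Defect density = 0.034 defects/KLOC

0.034 defects/KLOC


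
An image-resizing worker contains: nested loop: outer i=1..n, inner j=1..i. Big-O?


Reasoning: triangle: n(n+1)/2 ~ n^2/2
Complexity: O(n^2)

O(n^2)


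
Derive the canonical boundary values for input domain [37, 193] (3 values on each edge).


Range: [37, 193]
Boundaries: just below min, min, min+1, max-1, max, just above max
Values: [36, 37, 38, 192, 193, 194]

[36, 37, 38, 192, 193, 194]


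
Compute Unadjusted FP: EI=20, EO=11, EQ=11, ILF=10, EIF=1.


UFP = EI*4 + EO*5 + EQ*4 + ILF*10 + EIF*7
UFP = 20*4 + 11*5 + 11*4 + 10*10 + 1*7
UFP = 80 + 55 + 44 + 100 + 7
UFP = 286

286


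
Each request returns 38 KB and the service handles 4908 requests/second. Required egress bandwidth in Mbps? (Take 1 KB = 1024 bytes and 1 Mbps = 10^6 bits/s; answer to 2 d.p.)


Formula: Mbps = payload_bytes * RPS * 8 / 1e6
Payload per request = 38 KB = 38 * 1024 = 38912 bytes
Total bytes/sec = 38912 * 4908 = 190980096
Total bits/sec = 190980096 * 8 = 1527840768
Mbps = 1527840768 / 1e6 = 1527.84

1527.84 Mbps


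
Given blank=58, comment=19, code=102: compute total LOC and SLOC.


Total LOC = blank + comment + code
Total LOC = 58 + 19 + 102 = 179
SLOC (source only) = code = 102

Total LOC: 179, SLOC: 102


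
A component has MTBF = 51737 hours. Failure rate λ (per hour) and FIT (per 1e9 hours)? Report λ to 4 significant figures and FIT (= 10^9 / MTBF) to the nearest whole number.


Formula: λ = 1 / MTBF; FIT = λ × 1e9 = 1e9 / MTBF
λ = 1 / 51737 ≈ 1.933e-05 failures/hour
FIT = 1e9 / 51737 ≈ 19329 failures per 1e9 hours (nearest whole number)

λ = 1.933e-05 /h, FIT = 19329


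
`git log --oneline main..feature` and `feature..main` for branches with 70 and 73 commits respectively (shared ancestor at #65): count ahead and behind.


Common ancestor: commit #65
feature commits after divergence: 70 - 65 = 5
main commits after divergence: 73 - 65 = 8
feature is 5 commits ahead of main
main is 8 commits ahead of feature

feature ahead: 5, main ahead: 8


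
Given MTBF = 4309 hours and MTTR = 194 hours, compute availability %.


Availability = MTBF / (MTBF + MTTR)
Availability = 4309 / (4309 + 194)
Availability = 4309 / 4503
Availability = 95.6918%

95.6918%


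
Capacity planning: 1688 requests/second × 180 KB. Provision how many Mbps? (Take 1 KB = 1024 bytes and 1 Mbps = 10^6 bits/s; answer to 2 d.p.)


Formula: Mbps = payload_bytes * RPS * 8 / 1e6
Payload per request = 180 KB = 180 * 1024 = 184320 bytes
Total bytes/sec = 184320 * 1688 = 311132160
Total bits/sec = 311132160 * 8 = 2489057280
Mbps = 2489057280 / 1e6 = 2489.06

2489.06 Mbps
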